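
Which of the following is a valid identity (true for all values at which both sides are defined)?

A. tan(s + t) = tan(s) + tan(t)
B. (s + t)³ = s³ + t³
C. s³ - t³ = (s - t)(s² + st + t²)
C

A: fails at (3, 4) — LHS = tan(7) ≈ 0.8714, RHS = tan(3) + tan(4) ≈ 1.015.
B: fails at (3, 5) — LHS = 512, RHS = 152.
C: holds — e.g. at (1, 1), both sides equal 0.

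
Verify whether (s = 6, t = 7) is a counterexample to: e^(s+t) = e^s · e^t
Substituting s = 6, t = 7:
LHS = e^(6+7) = e^13 ≈ 442413.4
RHS = e^6 · e^7 = e^13 ≈ 442413.4

The sides agree, so this pair does not disprove the claim.

Answer: No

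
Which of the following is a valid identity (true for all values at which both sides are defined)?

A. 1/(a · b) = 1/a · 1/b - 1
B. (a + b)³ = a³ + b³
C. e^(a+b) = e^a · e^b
A: fails at (2, 4) — LHS = 1/8, RHS = -7/8.
B: fails at (4, 5) — LHS = 729, RHS = 189.
C: holds — e.g. at (2, 4), both sides equal e^6 ≈ 403.4.

Answer: C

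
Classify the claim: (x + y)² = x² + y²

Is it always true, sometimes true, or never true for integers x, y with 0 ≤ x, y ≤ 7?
Sometimes true

It holds at (x, y) = (0, 0) (both sides equal 0), but fails at (x, y) = (6, 2) (LHS = 64, RHS = 40).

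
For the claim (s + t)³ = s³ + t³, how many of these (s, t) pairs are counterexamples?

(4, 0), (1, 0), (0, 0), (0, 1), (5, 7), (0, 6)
1

Testing each pair:
(4, 0): LHS = 64, RHS = 64 → satisfies claim
(1, 0): LHS = 1, RHS = 1 → satisfies claim
(0, 0): LHS = 0, RHS = 0 → satisfies claim
(0, 1): LHS = 1, RHS = 1 → satisfies claim
(5, 7): LHS = 1728, RHS = 468 → counterexample
(0, 6): LHS = 216, RHS = 216 → satisfies claim

That makes 1 counterexample.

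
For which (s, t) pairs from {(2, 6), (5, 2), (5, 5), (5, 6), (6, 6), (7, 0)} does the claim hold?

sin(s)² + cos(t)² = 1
Testing each pair:
(2, 6): LHS = sin(2)² + cos(6)² ≈ 1.749, RHS = 1 → fails
(5, 2): LHS = cos(2)² + sin(5)² ≈ 1.093, RHS = 1 → fails
(5, 5): LHS = cos(5)² + sin(5)² = 1, RHS = 1 → holds
(5, 6): LHS = sin(5)² + cos(6)² ≈ 1.841, RHS = 1 → fails
(6, 6): LHS = sin(6)² + cos(6)² = 1, RHS = 1 → holds
(7, 0): LHS = sin(7)² + 1 ≈ 1.432, RHS = 1 → fails

2 of 6 pairs satisfy the claim.

Answer: (5, 5), (6, 6)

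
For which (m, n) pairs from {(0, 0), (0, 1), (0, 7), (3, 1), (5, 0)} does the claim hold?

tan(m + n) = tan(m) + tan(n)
(0, 0), (0, 1), (0, 7), (5, 0)

Testing each pair:
(0, 0): LHS = 0, RHS = 0 → holds
(0, 1): LHS = tan(1) ≈ 1.557, RHS = tan(1) ≈ 1.557 → holds
(0, 7): LHS = tan(7) ≈ 0.8714, RHS = tan(7) ≈ 0.8714 → holds
(3, 1): LHS = tan(4) ≈ 1.158, RHS = tan(3) + tan(1) ≈ 1.415 → fails
(5, 0): LHS = tan(5) ≈ -3.381, RHS = tan(5) ≈ -3.381 → holds

4 of 5 pairs satisfy the claim.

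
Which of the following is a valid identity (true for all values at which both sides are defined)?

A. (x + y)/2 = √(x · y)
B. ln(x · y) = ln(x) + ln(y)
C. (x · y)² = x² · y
A: fails at (3, 7) — LHS = 5, RHS = √(21) ≈ 4.583.
B: holds — e.g. at (3, 3), both sides equal ln(9) ≈ 2.197.
C: fails at (2, 5) — LHS = 100, RHS = 20.

Answer: B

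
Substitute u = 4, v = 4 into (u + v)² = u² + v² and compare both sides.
LHS = (4 + 4)² = 64
RHS = 4² + 4² = 32

LHS ≠ RHS, so the equation does not hold here.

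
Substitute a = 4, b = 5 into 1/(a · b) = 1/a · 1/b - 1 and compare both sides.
LHS = 1/(4 · 5) = 1/20
RHS = 1/4 · 1/5 - 1 = -19/20

LHS ≠ RHS, so the equation does not hold here.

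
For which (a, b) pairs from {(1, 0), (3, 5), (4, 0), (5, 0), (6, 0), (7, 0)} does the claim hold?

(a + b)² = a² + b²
Testing each pair:
(1, 0): LHS = 1, RHS = 1 → holds
(3, 5): LHS = 64, RHS = 34 → fails
(4, 0): LHS = 16, RHS = 16 → holds
(5, 0): LHS = 25, RHS = 25 → holds
(6, 0): LHS = 36, RHS = 36 → holds
(7, 0): LHS = 49, RHS = 49 → holds

5 of 6 pairs satisfy the claim.

Answer: (1, 0), (4, 0), (5, 0), (6, 0), (7, 0)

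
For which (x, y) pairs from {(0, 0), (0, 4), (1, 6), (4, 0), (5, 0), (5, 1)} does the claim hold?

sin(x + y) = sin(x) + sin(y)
Testing each pair:
(0, 0): LHS = 0, RHS = 0 → holds
(0, 4): LHS = sin(4) ≈ -0.7568, RHS = sin(4) ≈ -0.7568 → holds
(1, 6): LHS = sin(7) ≈ 0.657, RHS = sin(6) + sin(1) ≈ 0.5621 → fails
(4, 0): LHS = sin(4) ≈ -0.7568, RHS = sin(4) ≈ -0.7568 → holds
(5, 0): LHS = sin(5) ≈ -0.9589, RHS = sin(5) ≈ -0.9589 → holds
(5, 1): LHS = sin(6) ≈ -0.2794, RHS = sin(5) + sin(1) ≈ -0.1175 → fails

4 of 6 pairs satisfy the claim.

Answer: (0, 0), (0, 4), (4, 0), (5, 0)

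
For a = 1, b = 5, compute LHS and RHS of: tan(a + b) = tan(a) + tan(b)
LHS = tan(1 + 5) = tan(6) ≈ -0.291
RHS = tan(1) + tan(5) ≈ -1.823

LHS ≠ RHS (they differ by about 1.532), so the equation does not hold here.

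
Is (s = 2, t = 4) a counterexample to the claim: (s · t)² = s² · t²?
Substituting s = 2, t = 4:
LHS = (2 · 4)² = 64
RHS = 2² · 4² = 64

The sides agree, so this pair does not disprove the claim.

Answer: No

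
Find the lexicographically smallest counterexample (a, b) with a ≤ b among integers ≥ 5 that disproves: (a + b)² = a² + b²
(a, b) = (5, 5)

Substituting (5, 5) into the claim:
LHS = (5 + 5)² = 100
RHS = 5² + 5² = 50

Since LHS ≠ RHS, this pair disproves the claim, and no lexicographically smaller pair (a ≤ b, integers ≥ 5) does.

For instance (7, 9) is also a counterexample (LHS = 256, RHS = 130), but it's lexicographically larger.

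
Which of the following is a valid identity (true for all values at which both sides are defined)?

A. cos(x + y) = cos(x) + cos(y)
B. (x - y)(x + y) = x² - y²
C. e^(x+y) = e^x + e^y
A: fails at (3, 7) — LHS = cos(10) ≈ -0.8391, RHS = cos(3) + cos(7) ≈ -0.2361.
B: holds — e.g. at (4, 4), both sides equal 0.
C: fails at (5, 5) — LHS = e^10 ≈ 22026.5, RHS = 2·e^5 ≈ 296.8.

Answer: B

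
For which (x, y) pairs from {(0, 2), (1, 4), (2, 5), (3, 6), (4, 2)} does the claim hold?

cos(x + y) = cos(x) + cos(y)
None

Testing each pair:
(0, 2): LHS = cos(2) ≈ -0.4161, RHS = cos(2) + 1 ≈ 0.5839 → fails
(1, 4): LHS = cos(5) ≈ 0.2837, RHS = cos(4) + cos(1) ≈ -0.1133 → fails
(2, 5): LHS = cos(7) ≈ 0.7539, RHS = cos(2) + cos(5) ≈ -0.1325 → fails
(3, 6): LHS = cos(9) ≈ -0.9111, RHS = cos(3) + cos(6) ≈ -0.02982 → fails
(4, 2): LHS = cos(6) ≈ 0.9602, RHS = cos(4) + cos(2) ≈ -1.07 → fails

No pair satisfies the claim.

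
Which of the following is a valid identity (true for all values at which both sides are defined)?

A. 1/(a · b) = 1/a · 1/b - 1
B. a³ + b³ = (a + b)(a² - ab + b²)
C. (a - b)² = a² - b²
A: fails at (3, 5) — LHS = 1/15, RHS = -14/15.
B: holds — e.g. at (3, 7), both sides equal 370.
C: fails at (1, 4) — LHS = 9, RHS = -15.

Answer: B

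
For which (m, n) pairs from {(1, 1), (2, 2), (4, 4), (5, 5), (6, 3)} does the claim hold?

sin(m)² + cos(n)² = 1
Testing each pair:
(1, 1): LHS = cos(1)² + sin(1)² = 1, RHS = 1 → holds
(2, 2): LHS = cos(2)² + sin(2)² = 1, RHS = 1 → holds
(4, 4): LHS = cos(4)² + sin(4)² = 1, RHS = 1 → holds
(5, 5): LHS = cos(5)² + sin(5)² = 1, RHS = 1 → holds
(6, 3): LHS = sin(6)² + cos(3)² ≈ 1.058, RHS = 1 → fails

4 of 5 pairs satisfy the claim.

Answer: (1, 1), (2, 2), (4, 4), (5, 5)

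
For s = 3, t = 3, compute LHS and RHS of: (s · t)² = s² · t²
LHS = (3 · 3)² = 81
RHS = 3² · 3² = 81

LHS = RHS: the two sides agree.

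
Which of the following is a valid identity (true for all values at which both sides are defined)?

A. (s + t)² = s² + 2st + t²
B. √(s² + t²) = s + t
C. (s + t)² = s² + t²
A

A: holds — e.g. at (3, 7), both sides equal 100.
B: fails at (1, 3) — LHS = √(10) ≈ 3.162, RHS = 4.
C: fails at (2, 5) — LHS = 49, RHS = 29.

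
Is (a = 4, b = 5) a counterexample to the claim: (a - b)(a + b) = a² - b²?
No

Substituting a = 4, b = 5:
LHS = (4 - 5)(4 + 5) = -9
RHS = 4² - 5² = -9

The sides agree, so this pair does not disprove the claim.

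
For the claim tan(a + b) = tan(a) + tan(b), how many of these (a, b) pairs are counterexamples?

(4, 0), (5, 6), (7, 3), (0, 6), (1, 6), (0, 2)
Testing each pair:
(4, 0): LHS = tan(4) ≈ 1.158, RHS = tan(4) ≈ 1.158 → satisfies claim
(5, 6): LHS = tan(11) ≈ -226, RHS = tan(5) + tan(6) ≈ -3.672 → counterexample
(7, 3): LHS = tan(10) ≈ 0.6484, RHS = tan(3) + tan(7) ≈ 0.7289 → counterexample
(0, 6): LHS = tan(6) ≈ -0.291, RHS = tan(6) ≈ -0.291 → satisfies claim
(1, 6): LHS = tan(7) ≈ 0.8714, RHS = tan(6) + tan(1) ≈ 1.266 → counterexample
(0, 2): LHS = tan(2) ≈ -2.185, RHS = tan(2) ≈ -2.185 → satisfies claim

That makes 3 counterexamples.

Answer: 3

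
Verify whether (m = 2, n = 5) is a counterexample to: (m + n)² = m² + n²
Substituting m = 2, n = 5:
LHS = (2 + 5)² = 49
RHS = 2² + 5² = 29

Since LHS ≠ RHS, this pair disproves the claim.

Answer: Yes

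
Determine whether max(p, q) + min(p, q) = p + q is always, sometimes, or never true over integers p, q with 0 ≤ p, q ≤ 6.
The identity holds for every pair in the range. For instance at (p, q) = (1, 0): both sides equal 1.

Answer: Always true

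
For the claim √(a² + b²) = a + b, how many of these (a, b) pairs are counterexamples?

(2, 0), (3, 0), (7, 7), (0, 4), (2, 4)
2

Testing each pair:
(2, 0): LHS = 2, RHS = 2 → satisfies claim
(3, 0): LHS = 3, RHS = 3 → satisfies claim
(7, 7): LHS = 7·√(2) ≈ 9.899, RHS = 14 → counterexample
(0, 4): LHS = 4, RHS = 4 → satisfies claim
(2, 4): LHS = 2·√(5) ≈ 4.472, RHS = 6 → counterexample

That makes 2 counterexamples.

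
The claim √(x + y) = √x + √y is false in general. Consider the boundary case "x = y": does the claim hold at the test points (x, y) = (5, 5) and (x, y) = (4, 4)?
No, fails at both test points

At (5, 5): LHS = √(10) ≈ 3.162 ≠ RHS = 2·√(5) ≈ 4.472
At (4, 4): LHS = 2·√(2) ≈ 2.828 ≠ RHS = 4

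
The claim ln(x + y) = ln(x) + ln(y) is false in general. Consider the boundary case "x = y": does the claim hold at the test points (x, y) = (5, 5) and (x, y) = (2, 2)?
Only at (2, 2)

At (5, 5): LHS = ln(10) ≈ 2.303 ≠ RHS = 2·ln(5) ≈ 3.219
At (2, 2): LHS = ln(4) ≈ 1.386, RHS = 2·ln(2) ≈ 1.386 → equal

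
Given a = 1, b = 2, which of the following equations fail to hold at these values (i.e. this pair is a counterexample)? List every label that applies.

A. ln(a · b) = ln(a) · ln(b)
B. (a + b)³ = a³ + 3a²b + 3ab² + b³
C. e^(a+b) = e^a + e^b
A, C

Evaluating each claim at the given values:
A. LHS = ln(2) ≈ 0.6931, RHS = 0 → fails here (LHS ≠ RHS)
B. LHS = 27, RHS = 27 → holds here (LHS = RHS)
C. LHS = e^3 ≈ 20.09, RHS = e + e^2 ≈ 10.11 → fails here (LHS ≠ RHS)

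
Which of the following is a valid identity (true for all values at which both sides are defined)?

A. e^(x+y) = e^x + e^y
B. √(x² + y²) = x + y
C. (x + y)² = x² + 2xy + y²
C

A: fails at (1, 3) — LHS = e^4 ≈ 54.6, RHS = e + e^3 ≈ 22.8.
B: fails at (4, 6) — LHS = 2·√(13) ≈ 7.211, RHS = 10.
C: holds — e.g. at (2, 2), both sides equal 16.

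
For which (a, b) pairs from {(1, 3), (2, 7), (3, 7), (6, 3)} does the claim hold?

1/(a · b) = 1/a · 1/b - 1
Testing each pair:
(1, 3): LHS = 1/3, RHS = -2/3 → fails
(2, 7): LHS = 1/14, RHS = -13/14 → fails
(3, 7): LHS = 1/21, RHS = -20/21 → fails
(6, 3): LHS = 1/18, RHS = -17/18 → fails

No pair satisfies the claim.

Answer: None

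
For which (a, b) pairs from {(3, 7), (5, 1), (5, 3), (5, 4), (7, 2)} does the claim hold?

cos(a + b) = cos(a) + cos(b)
None

Testing each pair:
(3, 7): LHS = cos(10) ≈ -0.8391, RHS = cos(3) + cos(7) ≈ -0.2361 → fails
(5, 1): LHS = cos(6) ≈ 0.9602, RHS = cos(5) + cos(1) ≈ 0.824 → fails
(5, 3): LHS = cos(8) ≈ -0.1455, RHS = cos(3) + cos(5) ≈ -0.7063 → fails
(5, 4): LHS = cos(9) ≈ -0.9111, RHS = cos(4) + cos(5) ≈ -0.37 → fails
(7, 2): LHS = cos(9) ≈ -0.9111, RHS = cos(2) + cos(7) ≈ 0.3378 → fails

No pair satisfies the claim.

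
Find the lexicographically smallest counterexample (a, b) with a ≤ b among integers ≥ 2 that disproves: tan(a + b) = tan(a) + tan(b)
Substituting (2, 2) into the claim:
LHS = tan(2 + 2) = tan(4) ≈ 1.158
RHS = tan(2) + tan(2) = 2·tan(2) ≈ -4.37

Since LHS ≠ RHS, this pair disproves the claim, and no lexicographically smaller pair (a ≤ b, integers ≥ 2) does.

For instance (3, 7) is also a counterexample (LHS = tan(10) ≈ 0.6484, RHS = tan(3) + tan(7) ≈ 0.7289), but it's lexicographically larger.

Answer: (a, b) = (2, 2)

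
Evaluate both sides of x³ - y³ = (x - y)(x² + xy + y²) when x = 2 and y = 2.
LHS = 2³ - 2³ = 0
RHS = (2 - 2)(2² + 2·2 + 2²) = 0

LHS = RHS: the two sides agree.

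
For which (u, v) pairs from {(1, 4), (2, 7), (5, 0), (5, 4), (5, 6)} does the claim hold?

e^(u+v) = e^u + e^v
Testing each pair:
(1, 4): LHS = e^5 ≈ 148.4, RHS = e + e^4 ≈ 57.32 → fails
(2, 7): LHS = e^9 ≈ 8103, RHS = e^2 + e^7 ≈ 1104 → fails
(5, 0): LHS = e^5 ≈ 148.4, RHS = 1 + e^5 ≈ 149.4 → fails
(5, 4): LHS = e^9 ≈ 8103, RHS = e^4 + e^5 ≈ 203 → fails
(5, 6): LHS = e^11 ≈ 59874.1, RHS = e^5 + e^6 ≈ 551.8 → fails

No pair satisfies the claim.

Answer: None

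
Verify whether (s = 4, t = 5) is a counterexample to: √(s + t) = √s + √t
Yes

Substituting s = 4, t = 5:
LHS = √(4 + 5) = 3
RHS = √4 + √5 = 2 + √(5) ≈ 4.236

Since LHS ≠ RHS, this pair disproves the claim.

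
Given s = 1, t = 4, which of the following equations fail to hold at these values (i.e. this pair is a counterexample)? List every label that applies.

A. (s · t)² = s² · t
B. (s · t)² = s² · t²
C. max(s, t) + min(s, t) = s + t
A

Evaluating each claim at the given values:
A. LHS = 16, RHS = 4 → fails here (LHS ≠ RHS)
B. LHS = 16, RHS = 16 → holds here (LHS = RHS)
C. LHS = 5, RHS = 5 → holds here (LHS = RHS)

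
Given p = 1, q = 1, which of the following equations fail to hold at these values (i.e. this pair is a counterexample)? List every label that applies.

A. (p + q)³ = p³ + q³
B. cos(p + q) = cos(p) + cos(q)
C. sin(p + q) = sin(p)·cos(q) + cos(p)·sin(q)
Evaluating each claim at the given values:
A. LHS = 8, RHS = 2 → fails here (LHS ≠ RHS)
B. LHS = cos(2) ≈ -0.4161, RHS = 2·cos(1) ≈ 1.081 → fails here (LHS ≠ RHS)
C. LHS = sin(2) ≈ 0.9093, RHS = 2·sin(1)·cos(1) ≈ 0.9093 → holds here (LHS = RHS)

Answer: A, B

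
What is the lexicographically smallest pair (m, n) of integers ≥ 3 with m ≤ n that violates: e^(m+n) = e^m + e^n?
(m, n) = (3, 3)

Substituting (3, 3) into the claim:
LHS = e^(3+3) = e^6 ≈ 403.4
RHS = e^3 + e^3 = 2·e^3 ≈ 40.17

Since LHS ≠ RHS, this pair disproves the claim, and no lexicographically smaller pair (m ≤ n, integers ≥ 3) does.

For instance (7, 10) is also a counterexample (LHS = e^17 ≈ 24154952.8, RHS = e^7 + e^10 ≈ 23123.1), but it's lexicographically larger.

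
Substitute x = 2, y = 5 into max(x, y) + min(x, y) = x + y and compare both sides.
LHS = max(2, 5) + min(2, 5) = 7
RHS = 2 + 5 = 7

LHS = RHS: the two sides agree.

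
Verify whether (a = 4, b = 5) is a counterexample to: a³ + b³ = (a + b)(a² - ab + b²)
Substituting a = 4, b = 5:
LHS = 4³ + 5³ = 189
RHS = (4 + 5)(4² - 4·5 + 5²) = 189

The sides agree, so this pair does not disprove the claim.

Answer: No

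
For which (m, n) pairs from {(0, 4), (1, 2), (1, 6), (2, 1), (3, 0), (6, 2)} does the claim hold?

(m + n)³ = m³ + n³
Testing each pair:
(0, 4): LHS = 64, RHS = 64 → holds
(1, 2): LHS = 27, RHS = 9 → fails
(1, 6): LHS = 343, RHS = 217 → fails
(2, 1): LHS = 27, RHS = 9 → fails
(3, 0): LHS = 27, RHS = 27 → holds
(6, 2): LHS = 512, RHS = 224 → fails

2 of 6 pairs satisfy the claim.

Answer: (0, 4), (3, 0)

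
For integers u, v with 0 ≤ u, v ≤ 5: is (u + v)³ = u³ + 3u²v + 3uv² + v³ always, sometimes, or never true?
The identity holds for every pair in the range. For instance at (u, v) = (1, 3): both sides equal 64.

Answer: Always true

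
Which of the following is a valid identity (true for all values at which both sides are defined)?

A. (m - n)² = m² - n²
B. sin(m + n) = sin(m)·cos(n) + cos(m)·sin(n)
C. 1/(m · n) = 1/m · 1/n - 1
B

A: fails at (4, 5) — LHS = 1, RHS = -9.
B: holds — e.g. at (3, 4), both sides equal sin(7) ≈ 0.657.
C: fails at (6, 7) — LHS = 1/42, RHS = -41/42.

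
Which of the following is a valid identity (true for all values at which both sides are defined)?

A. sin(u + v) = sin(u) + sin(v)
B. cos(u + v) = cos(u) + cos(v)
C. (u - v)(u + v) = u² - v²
A: fails at (2, 3) — LHS = sin(5) ≈ -0.9589, RHS = sin(3) + sin(2) ≈ 1.05.
B: fails at (1, 1) — LHS = cos(2) ≈ -0.4161, RHS = 2·cos(1) ≈ 1.081.
C: holds — e.g. at (5, 5), both sides equal 0.

Answer: C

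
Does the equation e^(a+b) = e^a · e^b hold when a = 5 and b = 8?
Substituting a = 5, b = 8:

LHS = e^(5+8) = e^13 ≈ 442413.4
RHS = e^5 · e^8 = e^13 ≈ 442413.4

LHS = RHS, so the equation holds at this point.

Answer: Holds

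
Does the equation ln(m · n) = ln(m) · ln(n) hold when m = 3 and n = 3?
Substituting m = 3, n = 3:

LHS = ln(3 · 3) = ln(9) ≈ 2.197
RHS = ln(3) · ln(3) = ln(3)² ≈ 1.207

LHS ≠ RHS, so the equation does not hold at this point.

Answer: Fails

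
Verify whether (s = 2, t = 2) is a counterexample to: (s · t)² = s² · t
Substituting s = 2, t = 2:
LHS = (2 · 2)² = 16
RHS = 2² · 2 = 8

Since LHS ≠ RHS, this pair disproves the claim.

Answer: Yes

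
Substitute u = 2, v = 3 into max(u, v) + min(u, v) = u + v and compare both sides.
LHS = max(2, 3) + min(2, 3) = 5
RHS = 2 + 3 = 5

LHS = RHS: the two sides agree.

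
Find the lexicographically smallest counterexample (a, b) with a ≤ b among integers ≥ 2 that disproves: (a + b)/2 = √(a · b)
Substituting (2, 3) into the claim:
LHS = (2 + 3)/2 = 5/2
RHS = √(2 · 3) = √(6) ≈ 2.449

Since LHS ≠ RHS, this pair disproves the claim, and no lexicographically smaller pair (a ≤ b, integers ≥ 2) does.

For instance (5, 8) is also a counterexample (LHS = 13/2, RHS = 2·√(10) ≈ 6.325), but it's lexicographically larger.

Answer: (a, b) = (2, 3)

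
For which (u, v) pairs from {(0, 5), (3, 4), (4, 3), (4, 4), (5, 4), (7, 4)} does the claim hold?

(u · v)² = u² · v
(0, 5)

Testing each pair:
(0, 5): LHS = 0, RHS = 0 → holds
(3, 4): LHS = 144, RHS = 36 → fails
(4, 3): LHS = 144, RHS = 48 → fails
(4, 4): LHS = 256, RHS = 64 → fails
(5, 4): LHS = 400, RHS = 100 → fails
(7, 4): LHS = 784, RHS = 196 → fails

1 of 6 pairs satisfies the claim.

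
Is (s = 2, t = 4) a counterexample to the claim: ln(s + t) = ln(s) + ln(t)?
Yes

Substituting s = 2, t = 4:
LHS = ln(2 + 4) = ln(6) ≈ 1.792
RHS = ln(2) + ln(4) ≈ 2.079

Since LHS ≠ RHS, this pair disproves the claim.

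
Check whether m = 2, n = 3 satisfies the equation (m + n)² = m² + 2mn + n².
Holds

Substituting m = 2, n = 3:

LHS = (2 + 3)² = 25
RHS = 2² + 2·2·3 + 3² = 25

LHS = RHS, so the equation holds at this point.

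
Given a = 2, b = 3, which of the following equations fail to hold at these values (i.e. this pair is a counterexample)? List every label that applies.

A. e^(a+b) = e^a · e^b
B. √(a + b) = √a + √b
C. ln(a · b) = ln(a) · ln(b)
B, C

Evaluating each claim at the given values:
A. LHS = e^5 ≈ 148.4, RHS = e^5 ≈ 148.4 → holds here (LHS = RHS)
B. LHS = √(5) ≈ 2.236, RHS = √(2) + √(3) ≈ 3.146 → fails here (LHS ≠ RHS)
C. LHS = ln(6) ≈ 1.792, RHS = ln(2)·ln(3) ≈ 0.7615 → fails here (LHS ≠ RHS)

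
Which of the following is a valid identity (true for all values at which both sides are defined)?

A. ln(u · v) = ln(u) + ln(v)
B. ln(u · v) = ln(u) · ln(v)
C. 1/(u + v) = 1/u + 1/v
A

A: holds — e.g. at (2, 5), both sides equal ln(10) ≈ 2.303.
B: fails at (6, 7) — LHS = ln(42) ≈ 3.738, RHS = ln(6)·ln(7) ≈ 3.487.
C: fails at (4, 5) — LHS = 1/9, RHS = 9/20.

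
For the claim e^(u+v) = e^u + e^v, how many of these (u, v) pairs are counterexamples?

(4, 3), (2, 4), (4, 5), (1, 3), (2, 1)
5

Testing each pair:
(4, 3): LHS = e^7 ≈ 1097, RHS = e^3 + e^4 ≈ 74.68 → counterexample
(2, 4): LHS = e^6 ≈ 403.4, RHS = e^2 + e^4 ≈ 61.99 → counterexample
(4, 5): LHS = e^9 ≈ 8103, RHS = e^4 + e^5 ≈ 203 → counterexample
(1, 3): LHS = e^4 ≈ 54.6, RHS = e + e^3 ≈ 22.8 → counterexample
(2, 1): LHS = e^3 ≈ 20.09, RHS = e + e^2 ≈ 10.11 → counterexample

That makes 5 counterexamples.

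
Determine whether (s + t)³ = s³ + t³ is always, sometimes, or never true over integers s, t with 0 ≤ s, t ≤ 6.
It holds at (s, t) = (0, 2) (both sides equal 8), but fails at (s, t) = (5, 1) (LHS = 216, RHS = 126).

Answer: Sometimes true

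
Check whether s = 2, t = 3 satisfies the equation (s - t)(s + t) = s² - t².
Substituting s = 2, t = 3:

LHS = (2 - 3)(2 + 3) = -5
RHS = 2² - 3² = -5

LHS = RHS, so the equation holds at this point.

Answer: Holds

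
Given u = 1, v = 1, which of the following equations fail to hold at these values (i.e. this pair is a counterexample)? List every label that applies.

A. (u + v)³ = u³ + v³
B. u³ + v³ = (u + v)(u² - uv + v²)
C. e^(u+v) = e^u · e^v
Evaluating each claim at the given values:
A. LHS = 8, RHS = 2 → fails here (LHS ≠ RHS)
B. LHS = 2, RHS = 2 → holds here (LHS = RHS)
C. LHS = e^2 ≈ 7.389, RHS = e^2 ≈ 7.389 → holds here (LHS = RHS)

Answer: A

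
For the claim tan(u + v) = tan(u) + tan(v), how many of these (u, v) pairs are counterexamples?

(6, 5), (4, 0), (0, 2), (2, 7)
2

Testing each pair:
(6, 5): LHS = tan(11) ≈ -226, RHS = tan(5) + tan(6) ≈ -3.672 → counterexample
(4, 0): LHS = tan(4) ≈ 1.158, RHS = tan(4) ≈ 1.158 → satisfies claim
(0, 2): LHS = tan(2) ≈ -2.185, RHS = tan(2) ≈ -2.185 → satisfies claim
(2, 7): LHS = tan(9) ≈ -0.4523, RHS = tan(2) + tan(7) ≈ -1.314 → counterexample

That makes 2 counterexamples.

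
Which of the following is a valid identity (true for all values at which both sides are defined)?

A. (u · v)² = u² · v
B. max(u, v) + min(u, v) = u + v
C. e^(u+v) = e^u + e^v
A: fails at (1, 2) — LHS = 4, RHS = 2.
B: holds — e.g. at (5, 5), both sides equal 10.
C: fails at (3, 5) — LHS = e^8 ≈ 2981, RHS = e^3 + e^5 ≈ 168.5.

Answer: B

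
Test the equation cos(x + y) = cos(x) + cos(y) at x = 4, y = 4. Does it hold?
Substituting x = 4, y = 4:

LHS = cos(4 + 4) = cos(8) ≈ -0.1455
RHS = cos(4) + cos(4) = 2·cos(4) ≈ -1.307

LHS ≠ RHS, so the equation does not hold at this point.

Answer: Fails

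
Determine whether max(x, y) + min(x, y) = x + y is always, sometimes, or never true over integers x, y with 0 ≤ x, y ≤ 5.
Always true

The identity holds for every pair in the range. For instance at (x, y) = (2, 2): both sides equal 4.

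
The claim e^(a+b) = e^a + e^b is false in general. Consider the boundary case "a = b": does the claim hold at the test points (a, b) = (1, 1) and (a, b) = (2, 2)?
At (1, 1): LHS = e^2 ≈ 7.389 ≠ RHS = 2·e ≈ 5.437
At (2, 2): LHS = e^4 ≈ 54.6 ≠ RHS = 2·e^2 ≈ 14.78

Answer: No, fails at both test points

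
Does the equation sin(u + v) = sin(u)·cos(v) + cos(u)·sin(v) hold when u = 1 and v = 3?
Substituting u = 1, v = 3:

LHS = sin(1 + 3) = sin(4) ≈ -0.7568
RHS = sin(1)·cos(3) + cos(1)·sin(3) = sin(1)·cos(3) + sin(3)·cos(1) ≈ -0.7568

LHS = RHS, so the equation holds at this point.

Answer: Holds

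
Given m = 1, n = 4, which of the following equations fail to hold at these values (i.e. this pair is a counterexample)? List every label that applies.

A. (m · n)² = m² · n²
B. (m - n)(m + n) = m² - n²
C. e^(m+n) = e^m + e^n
C

Evaluating each claim at the given values:
A. LHS = 16, RHS = 16 → holds here (LHS = RHS)
B. LHS = -15, RHS = -15 → holds here (LHS = RHS)
C. LHS = e^5 ≈ 148.4, RHS = e + e^4 ≈ 57.32 → fails here (LHS ≠ RHS)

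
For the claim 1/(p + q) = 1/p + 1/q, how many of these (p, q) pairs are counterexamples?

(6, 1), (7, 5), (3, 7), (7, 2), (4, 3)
5

Testing each pair:
(6, 1): LHS = 1/7, RHS = 7/6 → counterexample
(7, 5): LHS = 1/12, RHS = 12/35 → counterexample
(3, 7): LHS = 1/10, RHS = 10/21 → counterexample
(7, 2): LHS = 1/9, RHS = 9/14 → counterexample
(4, 3): LHS = 1/7, RHS = 7/12 → counterexample

That makes 5 counterexamples.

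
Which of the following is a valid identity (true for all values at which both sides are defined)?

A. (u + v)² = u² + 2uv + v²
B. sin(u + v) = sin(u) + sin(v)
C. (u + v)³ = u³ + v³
A

A: holds — e.g. at (1, 3), both sides equal 16.
B: fails at (3, 7) — LHS = sin(10) ≈ -0.544, RHS = sin(3) + sin(7) ≈ 0.7981.
C: fails at (4, 5) — LHS = 729, RHS = 189.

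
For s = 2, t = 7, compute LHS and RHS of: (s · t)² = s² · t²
LHS = (2 · 7)² = 196
RHS = 2² · 7² = 196

LHS = RHS: the two sides agree.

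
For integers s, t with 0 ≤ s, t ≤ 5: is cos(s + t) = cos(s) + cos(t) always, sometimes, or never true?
The claim fails for every pair in the range. For instance at (s, t) = (3, 0): LHS = cos(3) ≈ -0.99, RHS = cos(3) + 1 ≈ 0.01001.

Answer: Never true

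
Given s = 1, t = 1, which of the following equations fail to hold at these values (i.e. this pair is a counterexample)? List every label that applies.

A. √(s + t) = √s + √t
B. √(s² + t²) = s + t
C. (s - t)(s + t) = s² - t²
A, B

Evaluating each claim at the given values:
A. LHS = √(2) ≈ 1.414, RHS = 2 → fails here (LHS ≠ RHS)
B. LHS = √(2) ≈ 1.414, RHS = 2 → fails here (LHS ≠ RHS)
C. LHS = 0, RHS = 0 → holds here (LHS = RHS)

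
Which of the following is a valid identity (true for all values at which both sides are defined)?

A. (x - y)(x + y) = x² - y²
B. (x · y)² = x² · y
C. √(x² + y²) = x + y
A: holds — e.g. at (6, 7), both sides equal -13.
B: fails at (4, 4) — LHS = 256, RHS = 64.
C: fails at (1, 2) — LHS = √(5) ≈ 2.236, RHS = 3.

Answer: A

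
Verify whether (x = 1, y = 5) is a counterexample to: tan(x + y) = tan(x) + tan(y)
Substituting x = 1, y = 5:
LHS = tan(1 + 5) = tan(6) ≈ -0.291
RHS = tan(1) + tan(5) ≈ -1.823

Since LHS ≠ RHS, this pair disproves the claim.

Answer: Yes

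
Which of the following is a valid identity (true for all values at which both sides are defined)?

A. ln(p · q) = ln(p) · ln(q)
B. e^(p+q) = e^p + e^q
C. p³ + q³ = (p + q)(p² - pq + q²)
A: fails at (4, 6) — LHS = ln(24) ≈ 3.178, RHS = ln(4)·ln(6) ≈ 2.484.
B: fails at (6, 7) — LHS = e^13 ≈ 442413.4, RHS = e^6 + e^7 ≈ 1500.
C: holds — e.g. at (2, 5), both sides equal 133.

Answer: C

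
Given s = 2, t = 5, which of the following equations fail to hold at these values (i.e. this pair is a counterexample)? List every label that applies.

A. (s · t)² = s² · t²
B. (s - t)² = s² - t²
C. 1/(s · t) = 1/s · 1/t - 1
B, C

Evaluating each claim at the given values:
A. LHS = 100, RHS = 100 → holds here (LHS = RHS)
B. LHS = 9, RHS = -21 → fails here (LHS ≠ RHS)
C. LHS = 1/10, RHS = -9/10 → fails here (LHS ≠ RHS)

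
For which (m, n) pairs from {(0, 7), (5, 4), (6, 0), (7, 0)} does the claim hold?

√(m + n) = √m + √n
Testing each pair:
(0, 7): LHS = √(7) ≈ 2.646, RHS = √(7) ≈ 2.646 → holds
(5, 4): LHS = 3, RHS = 2 + √(5) ≈ 4.236 → fails
(6, 0): LHS = √(6) ≈ 2.449, RHS = √(6) ≈ 2.449 → holds
(7, 0): LHS = √(7) ≈ 2.646, RHS = √(7) ≈ 2.646 → holds

3 of 4 pairs satisfy the claim.

Answer: (0, 7), (6, 0), (7, 0)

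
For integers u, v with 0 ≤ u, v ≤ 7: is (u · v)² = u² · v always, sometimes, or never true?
It holds at (u, v) = (0, 5) (both sides equal 0), but fails at (u, v) = (2, 2) (LHS = 16, RHS = 8).

Answer: Sometimes true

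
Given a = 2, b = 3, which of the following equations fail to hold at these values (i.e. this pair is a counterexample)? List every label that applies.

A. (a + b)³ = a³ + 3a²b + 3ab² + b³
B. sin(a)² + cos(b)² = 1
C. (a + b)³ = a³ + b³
B, C

Evaluating each claim at the given values:
A. LHS = 125, RHS = 125 → holds here (LHS = RHS)
B. LHS = sin(2)² + cos(3)² ≈ 1.807, RHS = 1 → fails here (LHS ≠ RHS)
C. LHS = 125, RHS = 35 → fails here (LHS ≠ RHS)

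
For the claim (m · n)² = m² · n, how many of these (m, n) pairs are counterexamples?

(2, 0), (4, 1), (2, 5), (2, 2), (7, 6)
3

Testing each pair:
(2, 0): LHS = 0, RHS = 0 → satisfies claim
(4, 1): LHS = 16, RHS = 16 → satisfies claim
(2, 5): LHS = 100, RHS = 20 → counterexample
(2, 2): LHS = 16, RHS = 8 → counterexample
(7, 6): LHS = 1764, RHS = 294 → counterexample

That makes 3 counterexamples.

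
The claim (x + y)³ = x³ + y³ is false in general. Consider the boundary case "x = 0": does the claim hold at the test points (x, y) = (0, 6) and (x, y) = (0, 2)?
Yes, holds at both test points

At (0, 6): LHS = 216, RHS = 216 → equal
At (0, 2): LHS = 8, RHS = 8 → equal

So the claim does hold at both of these boundary points, even though it is not an identity.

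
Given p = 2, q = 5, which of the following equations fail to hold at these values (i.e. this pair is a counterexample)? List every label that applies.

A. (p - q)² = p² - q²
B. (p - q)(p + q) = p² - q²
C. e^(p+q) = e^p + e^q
Evaluating each claim at the given values:
A. LHS = 9, RHS = -21 → fails here (LHS ≠ RHS)
B. LHS = -21, RHS = -21 → holds here (LHS = RHS)
C. LHS = e^7 ≈ 1097, RHS = e^2 + e^5 ≈ 155.8 → fails here (LHS ≠ RHS)

Answer: A, C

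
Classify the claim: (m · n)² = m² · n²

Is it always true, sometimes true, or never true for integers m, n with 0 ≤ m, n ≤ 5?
Always true

The identity holds for every pair in the range. For instance at (m, n) = (1, 1): both sides equal 1.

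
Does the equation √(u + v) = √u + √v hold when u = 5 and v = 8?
Substituting u = 5, v = 8:

LHS = √(5 + 8) = √(13) ≈ 3.606
RHS = √5 + √8 = √(5) + 2·√(2) ≈ 5.064

LHS ≠ RHS, so the equation does not hold at this point.

Answer: Fails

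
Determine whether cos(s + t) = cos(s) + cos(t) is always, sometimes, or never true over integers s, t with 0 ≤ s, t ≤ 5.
Never true

The claim fails for every pair in the range. For instance at (s, t) = (0, 0): LHS = 1, RHS = 2.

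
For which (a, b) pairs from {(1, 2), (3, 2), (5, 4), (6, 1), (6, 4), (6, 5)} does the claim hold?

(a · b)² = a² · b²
All pairs

Testing each pair:
(1, 2): LHS = 4, RHS = 4 → holds
(3, 2): LHS = 36, RHS = 36 → holds
(5, 4): LHS = 400, RHS = 400 → holds
(6, 1): LHS = 36, RHS = 36 → holds
(6, 4): LHS = 576, RHS = 576 → holds
(6, 5): LHS = 900, RHS = 900 → holds

Every pair satisfies the claim.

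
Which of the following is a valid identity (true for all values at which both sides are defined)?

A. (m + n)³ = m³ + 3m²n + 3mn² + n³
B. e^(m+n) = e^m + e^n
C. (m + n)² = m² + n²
A: holds — e.g. at (2, 2), both sides equal 64.
B: fails at (0, 1) — LHS = e ≈ 2.718, RHS = 1 + e ≈ 3.718.
C: fails at (4, 4) — LHS = 64, RHS = 32.

Answer: A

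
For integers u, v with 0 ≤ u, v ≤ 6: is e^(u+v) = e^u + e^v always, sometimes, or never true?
Never true

The claim fails for every pair in the range. For instance at (u, v) = (2, 0): LHS = e^2 ≈ 7.389, RHS = 1 + e^2 ≈ 8.389.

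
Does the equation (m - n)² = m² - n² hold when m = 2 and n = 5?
Fails

Substituting m = 2, n = 5:

LHS = (2 - 5)² = 9
RHS = 2² - 5² = -21

LHS ≠ RHS, so the equation does not hold at this point.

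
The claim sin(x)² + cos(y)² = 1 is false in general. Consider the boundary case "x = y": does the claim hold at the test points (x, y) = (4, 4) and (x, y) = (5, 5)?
At (4, 4): LHS = cos(4)² + sin(4)² = 1, RHS = 1 → equal
At (5, 5): LHS = cos(5)² + sin(5)² = 1, RHS = 1 → equal

So the claim does hold at both of these boundary points, even though it is not an identity.

Answer: Yes, holds at both test points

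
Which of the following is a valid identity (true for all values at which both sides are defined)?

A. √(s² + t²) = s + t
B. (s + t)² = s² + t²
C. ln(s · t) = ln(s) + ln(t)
C

A: fails at (2, 4) — LHS = 2·√(5) ≈ 4.472, RHS = 6.
B: fails at (1, 3) — LHS = 16, RHS = 10.
C: holds — e.g. at (2, 2), both sides equal ln(4) ≈ 1.386.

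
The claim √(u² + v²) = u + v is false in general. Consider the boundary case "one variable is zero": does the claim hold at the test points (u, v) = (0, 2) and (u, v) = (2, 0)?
At (0, 2): LHS = 2, RHS = 2 → equal
At (2, 0): LHS = 2, RHS = 2 → equal

So the claim does hold at both of these boundary points, even though it is not an identity.

Answer: Yes, holds at both test points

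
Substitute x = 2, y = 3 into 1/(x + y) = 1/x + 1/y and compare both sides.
LHS = 1/(2 + 3) = 1/5
RHS = 1/2 + 1/3 = 5/6

LHS ≠ RHS, so the equation does not hold here.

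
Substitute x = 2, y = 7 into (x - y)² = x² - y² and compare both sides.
LHS = (2 - 7)² = 25
RHS = 2² - 7² = -45

LHS ≠ RHS, so the equation does not hold here.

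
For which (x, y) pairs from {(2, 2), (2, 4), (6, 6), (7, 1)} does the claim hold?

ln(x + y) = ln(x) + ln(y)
Testing each pair:
(2, 2): LHS = ln(4) ≈ 1.386, RHS = 2·ln(2) ≈ 1.386 → holds
(2, 4): LHS = ln(6) ≈ 1.792, RHS = ln(2) + ln(4) ≈ 2.079 → fails
(6, 6): LHS = ln(12) ≈ 2.485, RHS = 2·ln(6) ≈ 3.584 → fails
(7, 1): LHS = ln(8) ≈ 2.079, RHS = ln(7) ≈ 1.946 → fails

1 of 4 pairs satisfies the claim.

Answer: (2, 2)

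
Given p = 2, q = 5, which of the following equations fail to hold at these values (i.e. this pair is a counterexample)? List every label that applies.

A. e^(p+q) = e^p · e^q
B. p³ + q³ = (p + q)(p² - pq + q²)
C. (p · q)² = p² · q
Evaluating each claim at the given values:
A. LHS = e^7 ≈ 1097, RHS = e^7 ≈ 1097 → holds here (LHS = RHS)
B. LHS = 133, RHS = 133 → holds here (LHS = RHS)
C. LHS = 100, RHS = 20 → fails here (LHS ≠ RHS)

Answer: C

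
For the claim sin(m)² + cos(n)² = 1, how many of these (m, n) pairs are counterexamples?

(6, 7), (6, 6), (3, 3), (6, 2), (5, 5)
Testing each pair:
(6, 7): LHS = sin(6)² + cos(7)² ≈ 0.6464, RHS = 1 → counterexample
(6, 6): LHS = sin(6)² + cos(6)² = 1, RHS = 1 → satisfies claim
(3, 3): LHS = sin(3)² + cos(3)² = 1, RHS = 1 → satisfies claim
(6, 2): LHS = sin(6)² + cos(2)² ≈ 0.2513, RHS = 1 → counterexample
(5, 5): LHS = cos(5)² + sin(5)² = 1, RHS = 1 → satisfies claim

That makes 2 counterexamples.

Answer: 2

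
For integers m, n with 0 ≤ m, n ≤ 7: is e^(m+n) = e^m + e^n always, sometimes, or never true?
Never true

The claim fails for every pair in the range. For instance at (m, n) = (5, 3): LHS = e^8 ≈ 2981, RHS = e^3 + e^5 ≈ 168.5.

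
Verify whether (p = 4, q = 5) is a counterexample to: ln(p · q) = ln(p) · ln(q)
Substituting p = 4, q = 5:
LHS = ln(4 · 5) = ln(20) ≈ 2.996
RHS = ln(4) · ln(5) ≈ 2.231

Since LHS ≠ RHS, this pair disproves the claim.

Answer: Yes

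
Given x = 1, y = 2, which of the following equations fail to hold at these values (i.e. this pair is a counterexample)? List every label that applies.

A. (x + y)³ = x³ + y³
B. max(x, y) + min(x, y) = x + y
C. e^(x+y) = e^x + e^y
Evaluating each claim at the given values:
A. LHS = 27, RHS = 9 → fails here (LHS ≠ RHS)
B. LHS = 3, RHS = 3 → holds here (LHS = RHS)
C. LHS = e^3 ≈ 20.09, RHS = e + e^2 ≈ 10.11 → fails here (LHS ≠ RHS)

Answer: A, C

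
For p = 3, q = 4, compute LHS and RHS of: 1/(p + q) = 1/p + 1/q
LHS = 1/(3 + 4) = 1/7
RHS = 1/3 + 1/4 = 7/12

LHS ≠ RHS, so the equation does not hold here.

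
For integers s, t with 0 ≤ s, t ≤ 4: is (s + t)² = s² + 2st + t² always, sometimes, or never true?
Always true

The identity holds for every pair in the range. For instance at (s, t) = (4, 1): both sides equal 25.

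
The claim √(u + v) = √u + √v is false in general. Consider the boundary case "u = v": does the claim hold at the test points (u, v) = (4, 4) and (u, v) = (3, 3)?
At (4, 4): LHS = 2·√(2) ≈ 2.828 ≠ RHS = 4
At (3, 3): LHS = √(6) ≈ 2.449 ≠ RHS = 2·√(3) ≈ 3.464

Answer: No, fails at both test points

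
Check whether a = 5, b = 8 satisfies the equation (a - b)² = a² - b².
Fails

Substituting a = 5, b = 8:

LHS = (5 - 8)² = 9
RHS = 5² - 8² = -39

LHS ≠ RHS, so the equation does not hold at this point.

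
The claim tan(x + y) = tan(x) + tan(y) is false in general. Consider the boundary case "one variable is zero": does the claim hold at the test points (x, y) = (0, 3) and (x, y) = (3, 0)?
At (0, 3): LHS = tan(3) ≈ -0.1425, RHS = tan(3) ≈ -0.1425 → equal
At (3, 0): LHS = tan(3) ≈ -0.1425, RHS = tan(3) ≈ -0.1425 → equal

So the claim does hold at both of these boundary points, even though it is not an identity.

Answer: Yes, holds at both test points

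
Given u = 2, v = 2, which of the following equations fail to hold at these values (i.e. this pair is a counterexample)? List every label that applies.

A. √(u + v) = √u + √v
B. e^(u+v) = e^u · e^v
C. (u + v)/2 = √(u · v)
Evaluating each claim at the given values:
A. LHS = 2, RHS = 2·√(2) ≈ 2.828 → fails here (LHS ≠ RHS)
B. LHS = e^4 ≈ 54.6, RHS = e^4 ≈ 54.6 → holds here (LHS = RHS)
C. LHS = 2, RHS = 2 → holds here (LHS = RHS)

Answer: A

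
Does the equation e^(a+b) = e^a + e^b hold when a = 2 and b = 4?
Substituting a = 2, b = 4:

LHS = e^(2+4) = e^6 ≈ 403.4
RHS = e^2 + e^4 ≈ 61.99

LHS ≠ RHS, so the equation does not hold at this point.

Answer: Fails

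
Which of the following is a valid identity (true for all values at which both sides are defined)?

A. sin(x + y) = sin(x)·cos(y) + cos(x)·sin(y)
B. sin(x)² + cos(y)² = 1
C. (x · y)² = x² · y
A: holds — e.g. at (2, 7), both sides equal sin(9) ≈ 0.4121.
B: fails at (2, 4) — LHS = cos(4)² + sin(2)² ≈ 1.254, RHS = 1.
C: fails at (1, 5) — LHS = 25, RHS = 5.

Answer: A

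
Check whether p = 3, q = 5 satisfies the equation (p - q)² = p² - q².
Substituting p = 3, q = 5:

LHS = (3 - 5)² = 4
RHS = 3² - 5² = -16

LHS ≠ RHS, so the equation does not hold at this point.

Answer: Fails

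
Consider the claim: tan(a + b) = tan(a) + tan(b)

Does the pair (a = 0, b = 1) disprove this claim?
Substituting a = 0, b = 1:
LHS = tan(0 + 1) = tan(1) ≈ 1.557
RHS = tan(0) + tan(1) = tan(1) ≈ 1.557

The sides agree, so this pair does not disprove the claim.

Answer: No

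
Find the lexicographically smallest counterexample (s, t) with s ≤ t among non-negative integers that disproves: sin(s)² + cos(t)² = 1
(s, t) = (0, 1)

At (0, 0): both sides equal 1, so it holds there.

Substituting (0, 1) into the claim:
LHS = sin(0)² + cos(1)² = cos(1)² ≈ 0.2919
RHS = 1

Since LHS ≠ RHS, this pair disproves the claim, and no lexicographically smaller pair (s ≤ t, non-negative integers) does.

For instance (4, 5) is also a counterexample (LHS = cos(5)² + sin(4)² ≈ 0.6532, RHS = 1), but it's lexicographically larger.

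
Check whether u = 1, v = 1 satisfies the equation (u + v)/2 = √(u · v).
Substituting u = 1, v = 1:

LHS = (1 + 1)/2 = 1
RHS = √(1 · 1) = 1

LHS = RHS, so the equation holds at this point.

Answer: Holds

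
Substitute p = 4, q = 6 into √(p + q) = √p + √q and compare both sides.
LHS = √(4 + 6) = √(10) ≈ 3.162
RHS = √4 + √6 = 2 + √(6) ≈ 4.449

LHS ≠ RHS (they differ by about 1.287), so the equation does not hold here.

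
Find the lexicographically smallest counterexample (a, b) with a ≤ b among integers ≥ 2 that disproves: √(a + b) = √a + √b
Substituting (2, 2) into the claim:
LHS = √(2 + 2) = 2
RHS = √2 + √2 = 2·√(2) ≈ 2.828

Since LHS ≠ RHS, this pair disproves the claim, and no lexicographically smaller pair (a ≤ b, integers ≥ 2) does.

For instance (3, 9) is also a counterexample (LHS = 2·√(3) ≈ 3.464, RHS = √(3) + 3 ≈ 4.732), but it's lexicographically larger.

Answer: (a, b) = (2, 2)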